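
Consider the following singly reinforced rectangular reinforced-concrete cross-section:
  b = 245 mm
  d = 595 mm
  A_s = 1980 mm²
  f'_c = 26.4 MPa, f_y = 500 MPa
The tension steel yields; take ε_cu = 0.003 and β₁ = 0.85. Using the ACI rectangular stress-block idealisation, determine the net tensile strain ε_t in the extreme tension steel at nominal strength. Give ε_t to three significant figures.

a = A_s f_y/(0.85 f'_c b) = 180.07 mm.
β₁ = 0.85, so c = a/β₁ = 180.07/0.85 = 211.85 mm.
From the linear strain diagram with ε_cu = 0.003: ε_t = 0.003 (d − c)/c = 0.003 × (595 − 211.85)/211.85 = 0.00543.
Since ε_t ≥ 0.005, the section is tension-controlled.

ε_t ≈ 0.00543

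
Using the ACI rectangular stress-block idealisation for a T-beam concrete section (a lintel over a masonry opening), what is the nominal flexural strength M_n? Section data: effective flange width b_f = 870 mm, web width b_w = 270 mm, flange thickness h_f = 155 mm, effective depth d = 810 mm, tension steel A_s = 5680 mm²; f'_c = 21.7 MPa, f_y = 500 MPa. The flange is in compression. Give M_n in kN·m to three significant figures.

M_n ≈ 2040 kN·m

Tension: T = A_s f_y = 5680 × 500 = 2840000 N.
Try a within the flange: a = T/(0.85 f'_c b_f) = 2840000/(0.85 × 21.7 × 870) = 176.98 mm.
a = 176.98 > h_f = 155 mm: the block extends into the web. Split into flange-overhang and web parts.
C_f = 0.85 f'_c (b_f − b_w) h_f = 0.85 × 21.7 × (870 − 270) × 155 = 1715385 N.
Remaining web compression depth: a_w = (T − C_f)/(0.85 f'_c b_w) = (2840000 − 1715385)/(0.85 × 21.7 × 270) = 225.82 mm.
M_n = C_f(d − h_f/2) + (T − C_f)(d − a_w/2) = 1715385 × (810 − 77.5) + 1124615 × (810 − 112.91) = 1256.52 + 783.96 = 2040.48 × 10⁶ N·mm.
M_n = 2040.48 kN·m.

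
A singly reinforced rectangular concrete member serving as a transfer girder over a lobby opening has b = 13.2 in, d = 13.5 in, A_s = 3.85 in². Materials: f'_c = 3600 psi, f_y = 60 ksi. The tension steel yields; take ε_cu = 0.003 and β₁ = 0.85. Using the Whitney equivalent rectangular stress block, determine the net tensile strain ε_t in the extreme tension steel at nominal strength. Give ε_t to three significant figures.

ε_t ≈ 0.00302

a = A_s f_y/(0.85 f'_c b) = 5.719 in.
β₁ = 0.85, so c = a/β₁ = 5.719/0.85 = 6.728 in.
From the linear strain diagram with ε_cu = 0.003: ε_t = 0.003 (d − c)/c = 0.003 × (13.5 − 6.728)/6.728 = 0.00302.
ε_t < 0.004 — the section is over-reinforced for flexure under ACI limits.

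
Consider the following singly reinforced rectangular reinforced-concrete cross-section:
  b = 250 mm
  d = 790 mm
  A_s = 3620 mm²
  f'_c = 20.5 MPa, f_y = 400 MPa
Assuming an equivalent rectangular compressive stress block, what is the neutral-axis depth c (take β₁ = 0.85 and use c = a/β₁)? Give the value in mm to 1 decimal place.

c ≈ 391.1 mm

T = A_s f_y = 3620 × 400 = 1448000 N = 1448 kN.
Setting C = 0.85 f'_c a b equal to T: a = 1448000/(0.85 × 20.5 × 250) = 332.396 mm.
With β₁ = 0.85, c = a/β₁ = 332.396/0.85 = 391.1 mm.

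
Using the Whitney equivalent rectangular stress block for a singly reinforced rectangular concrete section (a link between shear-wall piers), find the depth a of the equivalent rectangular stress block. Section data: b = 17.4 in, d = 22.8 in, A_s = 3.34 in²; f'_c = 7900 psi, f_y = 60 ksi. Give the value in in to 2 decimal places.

a ≈ 1.72 in

T = A_s f_y = 3.34 × 60 = 200.4 kips.
a = T/(0.85 f'_c b) = 200.4/(0.85 × 7.9 × 17.4) = 1.72 in.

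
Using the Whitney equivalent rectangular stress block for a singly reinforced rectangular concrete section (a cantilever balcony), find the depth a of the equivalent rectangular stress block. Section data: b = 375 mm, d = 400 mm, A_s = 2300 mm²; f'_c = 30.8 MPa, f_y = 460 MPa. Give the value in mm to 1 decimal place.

a ≈ 107.8 mm

T = A_s f_y = 2300 × 460 = 1058000 N = 1058 kN.
Setting C = 0.85 f'_c a b equal to T: a = 1058000/(0.85 × 30.8 × 375) = 107.8 mm.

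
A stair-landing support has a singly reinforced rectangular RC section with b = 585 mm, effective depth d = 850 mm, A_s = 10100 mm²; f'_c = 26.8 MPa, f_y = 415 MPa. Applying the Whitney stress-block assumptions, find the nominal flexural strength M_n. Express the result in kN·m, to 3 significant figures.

T = A_s f_y = 10100 × 415 = 4191500 N = 4191.5 kN.
From C = T: a = T/(0.85 f'_c b) = 4191500/(0.85 × 26.8 × 585) = 314.53 mm.
M_n = T(d − a/2) = 4191.5 kN × (850 − 157.265) mm = 2903.60 kN·m.

M_n ≈ 2900 kN·m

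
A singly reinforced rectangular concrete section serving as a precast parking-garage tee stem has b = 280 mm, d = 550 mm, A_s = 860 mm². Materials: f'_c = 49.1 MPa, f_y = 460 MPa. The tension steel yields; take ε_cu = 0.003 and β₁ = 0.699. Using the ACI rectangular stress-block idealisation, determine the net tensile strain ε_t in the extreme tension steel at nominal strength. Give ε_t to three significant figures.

a = A_s f_y/(0.85 f'_c b) = 33.85 mm.
β₁ = 0.699, so c = a/β₁ = 33.85/0.699 = 48.43 mm.
From the linear strain diagram with ε_cu = 0.003: ε_t = 0.003 (d − c)/c = 0.003 × (550 − 48.43)/48.43 = 0.0311.
Since ε_t ≥ 0.005, the section is tension-controlled.

ε_t ≈ 0.0311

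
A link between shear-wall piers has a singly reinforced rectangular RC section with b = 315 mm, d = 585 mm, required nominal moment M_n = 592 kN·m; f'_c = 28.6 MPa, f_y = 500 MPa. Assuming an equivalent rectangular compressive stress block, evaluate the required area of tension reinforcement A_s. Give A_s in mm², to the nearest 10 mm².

With M_n = 0.85 f'_c a b (d − a/2), solve the quadratic for a:
a = d − √(d² − 2M_n/(0.85 f'_c b)) = 585 − √(585² − 2 × 592×10⁶/(0.85 × 28.6 × 315)) = 151.86 mm.
A_s = 0.85 f'_c a b / f_y = 0.85 × 28.6 × 151.86 × 315 / 500 = 2325.8 mm².

A_s ≈ 2330 mm²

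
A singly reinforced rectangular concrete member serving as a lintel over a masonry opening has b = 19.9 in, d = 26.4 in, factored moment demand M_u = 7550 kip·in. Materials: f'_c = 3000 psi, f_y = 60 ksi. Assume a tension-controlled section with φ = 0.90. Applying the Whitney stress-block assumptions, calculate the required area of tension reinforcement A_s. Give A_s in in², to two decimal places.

M_n = M_u/φ = 7550/0.90 = 8388.89 kip·in.
From M_n = 0.85 f'_c a b (d − a/2):
a = d − √(d² − 2M_n/(0.85 f'_c b)) = 26.4 − √(26.4² − 2 × 8388.89/(0.85 × 3 × 19.9)) = 7.260 in.
A_s = 0.85 f'_c a b / f_y = 0.85 × 3 × 7.260 × 19.9 / 60 = 6.140 in².

A_s ≈ 6.14 in²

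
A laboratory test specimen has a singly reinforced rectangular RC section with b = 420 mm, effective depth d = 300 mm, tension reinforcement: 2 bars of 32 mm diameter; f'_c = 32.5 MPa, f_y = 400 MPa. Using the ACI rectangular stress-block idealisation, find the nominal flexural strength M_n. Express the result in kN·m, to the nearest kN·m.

A_s = 2 × 804 = 1608 mm².
T = A_s f_y = 1608 × 400 = 643200 N = 643.2 kN.
From C = T: a = T/(0.85 f'_c b) = 643200/(0.85 × 32.5 × 420) = 55.44 mm.
M_n = T(d − a/2) = 643.2 kN × (300 − 27.72) mm = 175.13 kN·m.

M_n ≈ 175 kN·m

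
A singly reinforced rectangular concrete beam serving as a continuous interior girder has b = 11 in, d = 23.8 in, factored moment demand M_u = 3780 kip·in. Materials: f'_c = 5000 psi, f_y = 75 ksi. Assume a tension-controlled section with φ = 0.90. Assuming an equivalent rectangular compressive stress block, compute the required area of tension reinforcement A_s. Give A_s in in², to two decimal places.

A_s ≈ 2.58 in²

M_n = M_u/φ = 3780/0.90 = 4200 kip·in.
From M_n = 0.85 f'_c a b (d − a/2):
a = d − √(d² − 2M_n/(0.85 f'_c b)) = 23.8 − √(23.8² − 2 × 4200/(0.85 × 5 × 11)) = 4.134 in.
A_s = 0.85 f'_c a b / f_y = 0.85 × 5 × 4.134 × 11 / 75 = 2.577 in².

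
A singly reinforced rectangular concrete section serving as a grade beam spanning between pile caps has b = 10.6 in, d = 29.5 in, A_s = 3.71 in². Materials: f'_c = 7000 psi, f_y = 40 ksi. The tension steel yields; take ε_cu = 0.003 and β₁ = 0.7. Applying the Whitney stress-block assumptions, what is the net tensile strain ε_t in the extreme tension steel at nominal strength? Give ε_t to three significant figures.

a = A_s f_y/(0.85 f'_c b) = 2.353 in.
β₁ = 0.7, so c = a/β₁ = 2.353/0.7 = 3.361 in.
From the linear strain diagram with ε_cu = 0.003: ε_t = 0.003 (d − c)/c = 0.003 × (29.5 − 3.361)/3.361 = 0.0233.
Since ε_t ≥ 0.005, the section is tension-controlled.

ε_t ≈ 0.0233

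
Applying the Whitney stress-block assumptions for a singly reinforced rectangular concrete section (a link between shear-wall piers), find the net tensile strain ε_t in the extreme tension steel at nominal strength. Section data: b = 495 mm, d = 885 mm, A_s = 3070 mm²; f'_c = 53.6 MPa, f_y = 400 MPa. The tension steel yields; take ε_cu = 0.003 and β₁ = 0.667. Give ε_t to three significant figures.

a = A_s f_y/(0.85 f'_c b) = 54.45 mm.
β₁ = 0.667, so c = a/β₁ = 54.45/0.667 = 81.63 mm.
From the linear strain diagram with ε_cu = 0.003: ε_t = 0.003 (d − c)/c = 0.003 × (885 − 81.63)/81.63 = 0.0295.
Since ε_t ≥ 0.005, the section is tension-controlled.

ε_t ≈ 0.0295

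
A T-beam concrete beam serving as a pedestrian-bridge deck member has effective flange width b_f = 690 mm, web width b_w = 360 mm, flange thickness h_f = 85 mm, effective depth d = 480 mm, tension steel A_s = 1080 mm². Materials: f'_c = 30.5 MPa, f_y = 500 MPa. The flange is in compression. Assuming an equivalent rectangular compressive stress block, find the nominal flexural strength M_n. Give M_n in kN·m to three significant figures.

M_n ≈ 251 kN·m

Tension: T = A_s f_y = 1080 × 500 = 540000 N.
Try a within the flange: a = T/(0.85 f'_c b_f) = 540000/(0.85 × 30.5 × 690) = 30.19 mm.
Since a = 30.19 ≤ h_f = 85 mm, the stress block lies entirely in the flange; analyse as a rectangular beam of width b_f.
M_n = T(d − a/2) = 540000 × (480 − 15.095) = 251.05 × 10⁶ N·mm.
M_n = 251.05 kN·m.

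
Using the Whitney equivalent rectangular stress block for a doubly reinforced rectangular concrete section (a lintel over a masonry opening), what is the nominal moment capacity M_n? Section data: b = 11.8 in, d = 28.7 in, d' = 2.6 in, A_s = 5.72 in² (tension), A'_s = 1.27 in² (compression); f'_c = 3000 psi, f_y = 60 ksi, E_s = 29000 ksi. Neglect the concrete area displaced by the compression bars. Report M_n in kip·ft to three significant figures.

Assume both steels yield.
a = (A_s − A'_s) f_y/(0.85 f'_c b) = (5.72 − 1.27) × 60/(0.85 × 3 × 11.8) = 8.873 in.
c = a/β₁ = 8.873/0.85 = 10.439 in; ε'_s = 0.003(c − d')/c = 0.0023 ≥ ε_y = 0.0021, so the compression steel yields.
M_n = (A_s − A'_s) f_y (d − a/2) + A'_s f_y (d − d') = 267 × (28.7 − 4.4365) + 76.2 × (28.7 − 2.6) = 6478.4 + 1988.8 = 8467.2 kip·in = 8467.2/12 = 705.60 kip·ft.

M_n ≈ 706 kip·ft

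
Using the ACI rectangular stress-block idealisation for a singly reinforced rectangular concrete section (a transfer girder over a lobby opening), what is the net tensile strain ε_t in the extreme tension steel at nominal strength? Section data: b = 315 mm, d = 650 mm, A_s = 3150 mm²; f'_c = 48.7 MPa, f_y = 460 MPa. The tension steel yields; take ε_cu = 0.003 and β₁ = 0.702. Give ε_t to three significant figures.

a = A_s f_y/(0.85 f'_c b) = 111.12 mm.
β₁ = 0.702, so c = a/β₁ = 111.12/0.702 = 158.29 mm.
From the linear strain diagram with ε_cu = 0.003: ε_t = 0.003 (d − c)/c = 0.003 × (650 − 158.29)/158.29 = 0.00932.
Since ε_t ≥ 0.005, the section is tension-controlled.

ε_t ≈ 0.00932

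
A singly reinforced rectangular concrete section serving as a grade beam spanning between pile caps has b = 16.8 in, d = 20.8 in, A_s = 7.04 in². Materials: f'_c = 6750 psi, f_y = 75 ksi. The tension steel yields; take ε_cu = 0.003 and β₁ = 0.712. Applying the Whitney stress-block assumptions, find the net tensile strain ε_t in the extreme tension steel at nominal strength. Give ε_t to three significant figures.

ε_t ≈ 0.00511

a = A_s f_y/(0.85 f'_c b) = 5.478 in.
β₁ = 0.712, so c = a/β₁ = 5.478/0.712 = 7.694 in.
From the linear strain diagram with ε_cu = 0.003: ε_t = 0.003 (d − c)/c = 0.003 × (20.8 − 7.694)/7.694 = 0.00511.
Since ε_t ≥ 0.005, the section is tension-controlled.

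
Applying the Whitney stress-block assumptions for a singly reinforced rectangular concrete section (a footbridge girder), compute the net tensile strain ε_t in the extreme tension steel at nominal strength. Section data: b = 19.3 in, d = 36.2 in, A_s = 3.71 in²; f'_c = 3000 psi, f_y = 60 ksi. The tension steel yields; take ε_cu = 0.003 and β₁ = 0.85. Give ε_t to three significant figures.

a = A_s f_y/(0.85 f'_c b) = 4.523 in.
β₁ = 0.85, so c = a/β₁ = 4.523/0.85 = 5.321 in.
From the linear strain diagram with ε_cu = 0.003: ε_t = 0.003 (d − c)/c = 0.003 × (36.2 − 5.321)/5.321 = 0.0174.
Since ε_t ≥ 0.005, the section is tension-controlled.

ε_t ≈ 0.0174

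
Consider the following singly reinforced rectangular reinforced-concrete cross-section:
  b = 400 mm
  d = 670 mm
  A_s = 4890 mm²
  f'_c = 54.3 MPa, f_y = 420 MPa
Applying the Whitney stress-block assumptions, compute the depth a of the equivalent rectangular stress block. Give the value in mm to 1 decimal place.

a ≈ 111.2 mm

T = A_s f_y = 4890 × 420 = 2053800 N = 2053.8 kN.
Setting C = 0.85 f'_c a b equal to T: a = 2053800/(0.85 × 54.3 × 400) = 111.2 mm.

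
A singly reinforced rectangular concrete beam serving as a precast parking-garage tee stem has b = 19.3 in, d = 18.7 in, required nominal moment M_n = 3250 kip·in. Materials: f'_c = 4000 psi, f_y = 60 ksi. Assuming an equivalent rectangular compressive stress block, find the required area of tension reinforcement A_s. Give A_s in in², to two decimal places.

From M_n = 0.85 f'_c a b (d − a/2):
a = d − √(d² − 2M_n/(0.85 f'_c b)) = 18.7 − √(18.7² − 2 × 3250/(0.85 × 4 × 19.3)) = 2.869 in.
A_s = 0.85 f'_c a b / f_y = 0.85 × 4 × 2.869 × 19.3 / 60 = 3.138 in².

A_s ≈ 3.14 in²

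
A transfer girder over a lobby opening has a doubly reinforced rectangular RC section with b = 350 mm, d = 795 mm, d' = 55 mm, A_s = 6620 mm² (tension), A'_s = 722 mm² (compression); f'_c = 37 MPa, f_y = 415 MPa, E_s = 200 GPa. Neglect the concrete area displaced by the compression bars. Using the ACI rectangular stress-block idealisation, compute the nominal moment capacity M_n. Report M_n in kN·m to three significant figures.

M_n ≈ 1900 kN·m

Assume both tension and compression steel yield.
Net tension couple steel: A_s − A'_s = 5898 mm².
a = (A_s − A'_s) f_y / (0.85 f'_c b) = 2447670/(0.85 × 37 × 350) = 222.36 mm.
c = a/β₁ = 222.36/0.786 = 282.90 mm; ε'_s = 0.003(c − d')/c = 0.0024 ≥ f_y/E_s = 0.0021, so compression steel does yield.
M_n = (A_s − A'_s) f_y (d − a/2) + A'_s f_y (d − d') = [2447670 × (795 − 111.18) + 299630 × (795 − 55)] × 10⁻⁶ = 1673.77 + 221.73 = 1895.50 kN·m.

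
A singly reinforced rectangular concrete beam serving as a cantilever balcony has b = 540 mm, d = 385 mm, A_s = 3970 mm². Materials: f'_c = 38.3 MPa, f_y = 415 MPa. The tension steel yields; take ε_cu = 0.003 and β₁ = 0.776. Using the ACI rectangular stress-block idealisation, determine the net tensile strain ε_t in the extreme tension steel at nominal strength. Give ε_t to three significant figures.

a = A_s f_y/(0.85 f'_c b) = 93.72 mm.
β₁ = 0.776, so c = a/β₁ = 93.72/0.776 = 120.77 mm.
From the linear strain diagram with ε_cu = 0.003: ε_t = 0.003 (d − c)/c = 0.003 × (385 − 120.77)/120.77 = 0.00656.
Since ε_t ≥ 0.005, the section is tension-controlled.

ε_t ≈ 0.00656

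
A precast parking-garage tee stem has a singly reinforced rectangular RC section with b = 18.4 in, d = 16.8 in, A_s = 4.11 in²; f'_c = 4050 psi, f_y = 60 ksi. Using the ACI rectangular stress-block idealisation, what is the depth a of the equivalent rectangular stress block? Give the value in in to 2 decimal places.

a ≈ 3.89 in

T = A_s f_y = 4.11 × 60 = 246.6 kips.
a = T/(0.85 f'_c b) = 246.6/(0.85 × 4.05 × 18.4) = 3.89 in.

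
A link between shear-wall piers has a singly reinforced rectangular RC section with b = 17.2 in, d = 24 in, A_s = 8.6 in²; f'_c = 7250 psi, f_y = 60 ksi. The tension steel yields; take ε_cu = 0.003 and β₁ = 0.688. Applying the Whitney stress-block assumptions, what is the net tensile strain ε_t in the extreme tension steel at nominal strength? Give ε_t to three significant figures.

a = A_s f_y/(0.85 f'_c b) = 4.868 in.
β₁ = 0.688, so c = a/β₁ = 4.868/0.688 = 7.076 in.
From the linear strain diagram with ε_cu = 0.003: ε_t = 0.003 (d − c)/c = 0.003 × (24 − 7.076)/7.076 = 0.00718.
Since ε_t ≥ 0.005, the section is tension-controlled.

ε_t ≈ 0.00718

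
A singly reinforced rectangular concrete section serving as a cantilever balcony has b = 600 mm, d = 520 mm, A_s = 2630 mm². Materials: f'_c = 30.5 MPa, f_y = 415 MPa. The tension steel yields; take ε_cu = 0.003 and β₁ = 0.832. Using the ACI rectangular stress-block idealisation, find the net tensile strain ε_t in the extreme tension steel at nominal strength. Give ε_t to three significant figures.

a = A_s f_y/(0.85 f'_c b) = 70.17 mm.
β₁ = 0.832, so c = a/β₁ = 70.17/0.832 = 84.34 mm.
From the linear strain diagram with ε_cu = 0.003: ε_t = 0.003 (d − c)/c = 0.003 × (520 − 84.34)/84.34 = 0.0155.
Since ε_t ≥ 0.005, the section is tension-controlled.

ε_t ≈ 0.0155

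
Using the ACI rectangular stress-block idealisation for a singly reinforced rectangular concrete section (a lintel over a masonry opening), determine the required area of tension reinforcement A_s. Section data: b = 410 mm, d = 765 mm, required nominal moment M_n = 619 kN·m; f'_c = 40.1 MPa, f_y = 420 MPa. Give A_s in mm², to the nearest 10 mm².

With M_n = 0.85 f'_c a b (d − a/2), solve the quadratic for a:
a = d − √(d² − 2M_n/(0.85 f'_c b)) = 765 − √(765² − 2 × 619×10⁶/(0.85 × 40.1 × 410)) = 60.28 mm.
A_s = 0.85 f'_c a b / f_y = 0.85 × 40.1 × 60.28 × 410 / 420 = 2005.7 mm².

A_s ≈ 2010 mm²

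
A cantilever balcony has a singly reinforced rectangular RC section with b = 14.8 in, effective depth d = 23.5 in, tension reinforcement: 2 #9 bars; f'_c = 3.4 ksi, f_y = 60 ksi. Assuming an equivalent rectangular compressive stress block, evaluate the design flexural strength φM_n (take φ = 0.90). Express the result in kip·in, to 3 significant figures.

φM_n ≈ 2390 kip·in

A_s = 2 × 1 = 2 in².
T = A_s f_y = 2 × 60 = 120 kips.
a = T/(0.85 f'_c b) = 120/(0.85 × 3.4 × 14.8) = 2.806 in.
M_n = T(d − a/2) = 120 × (23.5 − 1.403) = 2651.6 kip·in.
φM_n = 0.90 × 2651.6 = 2386.4 kip·in.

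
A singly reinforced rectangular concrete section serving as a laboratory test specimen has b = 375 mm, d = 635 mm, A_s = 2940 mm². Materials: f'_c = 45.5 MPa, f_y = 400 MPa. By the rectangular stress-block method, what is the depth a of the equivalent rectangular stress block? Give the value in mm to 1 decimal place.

T = A_s f_y = 2940 × 400 = 1176000 N = 1176 kN.
Setting C = 0.85 f'_c a b equal to T: a = 1176000/(0.85 × 45.5 × 375) = 81.1 mm.

a ≈ 81.1 mm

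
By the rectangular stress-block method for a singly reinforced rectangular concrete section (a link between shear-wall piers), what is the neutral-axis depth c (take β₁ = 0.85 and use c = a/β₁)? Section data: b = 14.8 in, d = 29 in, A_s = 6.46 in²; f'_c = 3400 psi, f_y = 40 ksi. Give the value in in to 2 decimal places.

c ≈ 7.11 in

T = A_s f_y = 6.46 × 40 = 258.4 kips.
a = T/(0.85 f'_c b) = 258.4/(0.85 × 3.4 × 14.8) = 6.0413 in.
With β₁ = 0.85, c = a/β₁ = 6.0413/0.85 = 7.11 in.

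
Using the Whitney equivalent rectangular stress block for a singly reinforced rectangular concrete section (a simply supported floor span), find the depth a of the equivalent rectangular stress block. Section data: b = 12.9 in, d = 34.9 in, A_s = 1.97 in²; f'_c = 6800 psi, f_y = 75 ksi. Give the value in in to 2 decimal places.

a ≈ 1.98 in

T = A_s f_y = 1.97 × 75 = 147.75 kips.
a = T/(0.85 f'_c b) = 147.75/(0.85 × 6.8 × 12.9) = 1.98 in.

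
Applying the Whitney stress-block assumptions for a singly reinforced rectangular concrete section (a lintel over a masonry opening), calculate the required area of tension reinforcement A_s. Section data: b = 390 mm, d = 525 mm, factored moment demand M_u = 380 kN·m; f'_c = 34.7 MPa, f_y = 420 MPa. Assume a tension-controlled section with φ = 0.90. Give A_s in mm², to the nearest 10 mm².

M_n = M_u/φ = 380/0.90 = 422.222 kN·m.
With M_n = 0.85 f'_c a b (d − a/2), solve the quadratic for a:
a = d − √(d² − 2M_n/(0.85 f'_c b)) = 525 − √(525² − 2 × 422.222×10⁶/(0.85 × 34.7 × 390)) = 75.32 mm.
A_s = 0.85 f'_c a b / f_y = 0.85 × 34.7 × 75.32 × 390 / 420 = 2062.9 mm².

A_s ≈ 2060 mm²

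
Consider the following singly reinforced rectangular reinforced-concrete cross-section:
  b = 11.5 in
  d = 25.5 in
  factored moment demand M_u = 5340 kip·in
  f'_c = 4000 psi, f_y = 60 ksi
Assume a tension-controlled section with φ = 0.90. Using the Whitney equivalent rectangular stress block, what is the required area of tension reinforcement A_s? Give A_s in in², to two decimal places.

A_s ≈ 4.48 in²

M_n = M_u/φ = 5340/0.90 = 5933.33 kip·in.
From M_n = 0.85 f'_c a b (d − a/2):
a = d − √(d² − 2M_n/(0.85 f'_c b)) = 25.5 − √(25.5² − 2 × 5933.33/(0.85 × 4 × 11.5)) = 6.879 in.
A_s = 0.85 f'_c a b / f_y = 0.85 × 4 × 6.879 × 11.5 / 60 = 4.483 in².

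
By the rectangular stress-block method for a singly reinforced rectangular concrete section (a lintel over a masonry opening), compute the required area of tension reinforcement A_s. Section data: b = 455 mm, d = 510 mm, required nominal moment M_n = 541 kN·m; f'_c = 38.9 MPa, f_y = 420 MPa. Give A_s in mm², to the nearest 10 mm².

With M_n = 0.85 f'_c a b (d − a/2), solve the quadratic for a:
a = d − √(d² − 2M_n/(0.85 f'_c b)) = 510 − √(510² − 2 × 541×10⁶/(0.85 × 38.9 × 455)) = 76.20 mm.
A_s = 0.85 f'_c a b / f_y = 0.85 × 38.9 × 76.20 × 455 / 420 = 2729.5 mm².

A_s ≈ 2730 mm²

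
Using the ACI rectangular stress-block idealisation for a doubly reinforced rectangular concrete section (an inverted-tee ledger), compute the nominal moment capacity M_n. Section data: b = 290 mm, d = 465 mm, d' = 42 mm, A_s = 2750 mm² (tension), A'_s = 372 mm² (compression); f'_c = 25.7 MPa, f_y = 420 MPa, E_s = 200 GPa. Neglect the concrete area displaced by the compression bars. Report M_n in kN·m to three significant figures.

Assume both tension and compression steel yield.
Net tension couple steel: A_s − A'_s = 2378 mm².
a = (A_s − A'_s) f_y / (0.85 f'_c b) = 998760/(0.85 × 25.7 × 290) = 157.66 mm.
c = a/β₁ = 157.66/0.85 = 185.48 mm; ε'_s = 0.003(c − d')/c = 0.0023 ≥ f_y/E_s = 0.0021, so compression steel does yield.
M_n = (A_s − A'_s) f_y (d − a/2) + A'_s f_y (d − d') = [998760 × (465 − 78.83) + 156240 × (465 − 42)] × 10⁻⁶ = 385.69 + 66.09 = 451.78 kN·m.

M_n ≈ 452 kN·m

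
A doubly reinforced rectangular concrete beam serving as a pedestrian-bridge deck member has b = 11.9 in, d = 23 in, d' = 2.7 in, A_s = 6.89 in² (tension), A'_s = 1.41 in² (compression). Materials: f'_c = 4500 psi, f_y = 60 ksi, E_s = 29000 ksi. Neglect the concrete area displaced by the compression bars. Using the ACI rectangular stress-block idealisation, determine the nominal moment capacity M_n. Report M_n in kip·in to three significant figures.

M_n ≈ 8090 kip·in

Assume both steels yield.
a = (A_s − A'_s) f_y/(0.85 f'_c b) = (6.89 − 1.41) × 60/(0.85 × 4.5 × 11.9) = 7.224 in.
c = a/β₁ = 7.224/0.825 = 8.756 in; ε'_s = 0.003(c − d')/c = 0.0021 ≥ ε_y = 0.0021, so the compression steel yields.
M_n = (A_s − A'_s) f_y (d − a/2) + A'_s f_y (d − d') = 328.8 × (23 − 3.612) + 84.6 × (23 − 2.7) = 6374.8 + 1717.4 = 8092.2 kip·in.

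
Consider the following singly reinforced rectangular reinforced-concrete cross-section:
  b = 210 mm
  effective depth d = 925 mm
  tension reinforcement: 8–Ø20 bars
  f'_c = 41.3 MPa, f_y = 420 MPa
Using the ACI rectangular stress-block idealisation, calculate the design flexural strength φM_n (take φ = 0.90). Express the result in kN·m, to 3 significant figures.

A_s = 8 × 314 = 2512 mm².
T = A_s f_y = 2512 × 420 = 1055040 N = 1055.04 kN.
From C = T: a = T/(0.85 f'_c b) = 1055040/(0.85 × 41.3 × 210) = 143.11 mm.
M_n = T(d − a/2) = 1055.04 kN × (925 − 71.555) mm = 900.42 kN·m.
φM_n = 0.90 × 900.42 = 810.38 kN·m.

φM_n ≈ 810 kN·m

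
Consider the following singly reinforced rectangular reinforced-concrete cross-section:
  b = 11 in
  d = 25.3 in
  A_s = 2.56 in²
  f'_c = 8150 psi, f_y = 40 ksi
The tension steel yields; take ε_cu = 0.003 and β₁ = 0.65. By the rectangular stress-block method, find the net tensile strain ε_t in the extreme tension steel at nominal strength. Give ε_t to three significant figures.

ε_t ≈ 0.0337

a = A_s f_y/(0.85 f'_c b) = 1.344 in.
β₁ = 0.65, so c = a/β₁ = 1.344/0.65 = 2.068 in.
From the linear strain diagram with ε_cu = 0.003: ε_t = 0.003 (d − c)/c = 0.003 × (25.3 − 2.068)/2.068 = 0.0337.
Since ε_t ≥ 0.005, the section is tension-controlled.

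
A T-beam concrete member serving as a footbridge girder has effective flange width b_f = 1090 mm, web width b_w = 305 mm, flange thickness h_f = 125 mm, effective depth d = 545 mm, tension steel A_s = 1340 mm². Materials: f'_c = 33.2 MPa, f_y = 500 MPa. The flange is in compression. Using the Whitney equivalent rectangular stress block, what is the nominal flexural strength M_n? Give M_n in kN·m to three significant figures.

M_n ≈ 358 kN·m

Tension: T = A_s f_y = 1340 × 500 = 670000 N.
Try a within the flange: a = T/(0.85 f'_c b_f) = 670000/(0.85 × 33.2 × 1090) = 21.78 mm.
Since a = 21.78 ≤ h_f = 125 mm, the stress block lies entirely in the flange; analyse as a rectangular beam of width b_f.
M_n = T(d − a/2) = 670000 × (545 − 10.89) = 357.85 × 10⁶ N·mm.
M_n = 357.85 kN·m.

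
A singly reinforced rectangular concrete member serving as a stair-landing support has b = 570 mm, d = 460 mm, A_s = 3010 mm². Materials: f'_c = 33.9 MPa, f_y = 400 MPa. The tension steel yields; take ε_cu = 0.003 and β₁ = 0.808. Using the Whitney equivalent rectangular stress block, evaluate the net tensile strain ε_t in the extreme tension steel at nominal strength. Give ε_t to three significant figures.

ε_t ≈ 0.0122

a = A_s f_y/(0.85 f'_c b) = 73.30 mm.
β₁ = 0.808, so c = a/β₁ = 73.30/0.808 = 90.72 mm.
From the linear strain diagram with ε_cu = 0.003: ε_t = 0.003 (d − c)/c = 0.003 × (460 − 90.72)/90.72 = 0.0122.
Since ε_t ≥ 0.005, the section is tension-controlled.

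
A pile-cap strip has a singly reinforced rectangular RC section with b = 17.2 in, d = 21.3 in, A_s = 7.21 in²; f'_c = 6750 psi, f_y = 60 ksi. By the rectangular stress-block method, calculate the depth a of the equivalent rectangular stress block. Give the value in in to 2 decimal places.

a ≈ 4.38 in

T = A_s f_y = 7.21 × 60 = 432.6 kips.
a = T/(0.85 f'_c b) = 432.6/(0.85 × 6.75 × 17.2) = 4.38 in.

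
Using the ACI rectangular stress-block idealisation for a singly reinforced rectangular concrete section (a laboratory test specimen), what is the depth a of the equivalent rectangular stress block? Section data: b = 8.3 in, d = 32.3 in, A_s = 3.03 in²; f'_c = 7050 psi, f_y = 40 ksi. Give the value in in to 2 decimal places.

T = A_s f_y = 3.03 × 40 = 121.2 kips.
a = T/(0.85 f'_c b) = 121.2/(0.85 × 7.05 × 8.3) = 2.44 in.

a ≈ 2.44 in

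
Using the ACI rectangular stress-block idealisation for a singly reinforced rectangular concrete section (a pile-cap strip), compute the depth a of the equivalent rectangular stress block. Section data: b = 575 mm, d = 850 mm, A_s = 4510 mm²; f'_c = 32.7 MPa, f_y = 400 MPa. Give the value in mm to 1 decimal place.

T = A_s f_y = 4510 × 400 = 1804000 N = 1804 kN.
Setting C = 0.85 f'_c a b equal to T: a = 1804000/(0.85 × 32.7 × 575) = 112.9 mm.

a ≈ 112.9 mm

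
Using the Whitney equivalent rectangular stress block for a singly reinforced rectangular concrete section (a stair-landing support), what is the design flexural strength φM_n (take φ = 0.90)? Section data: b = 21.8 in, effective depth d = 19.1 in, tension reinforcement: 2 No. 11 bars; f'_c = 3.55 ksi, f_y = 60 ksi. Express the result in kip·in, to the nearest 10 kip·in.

A_s = 2 × 1.56 = 3.12 in².
T = A_s f_y = 3.12 × 60 = 187.2 kips.
a = T/(0.85 f'_c b) = 187.2/(0.85 × 3.55 × 21.8) = 2.846 in.
M_n = T(d − a/2) = 187.2 × (19.1 − 1.423) = 3309.1 kip·in.
φM_n = 0.90 × 3309.1 = 2978.2 kip·in.

φM_n ≈ 2980 kip·in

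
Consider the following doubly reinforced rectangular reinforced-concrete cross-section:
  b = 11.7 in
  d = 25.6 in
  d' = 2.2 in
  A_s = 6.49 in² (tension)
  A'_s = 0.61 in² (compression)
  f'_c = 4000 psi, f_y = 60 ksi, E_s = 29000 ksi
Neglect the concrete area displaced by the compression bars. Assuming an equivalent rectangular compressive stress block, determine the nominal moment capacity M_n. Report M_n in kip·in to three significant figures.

Assume both steels yield.
a = (A_s − A'_s) f_y/(0.85 f'_c b) = (6.49 − 0.61) × 60/(0.85 × 4 × 11.7) = 8.869 in.
c = a/β₁ = 8.869/0.85 = 10.434 in; ε'_s = 0.003(c − d')/c = 0.0024 ≥ ε_y = 0.0021, so the compression steel yields.
M_n = (A_s − A'_s) f_y (d − a/2) + A'_s f_y (d − d') = 352.8 × (25.6 − 4.4345) + 36.6 × (25.6 − 2.2) = 7467.2 + 856.4 = 8323.6 kip·in.

M_n ≈ 8320 kip·in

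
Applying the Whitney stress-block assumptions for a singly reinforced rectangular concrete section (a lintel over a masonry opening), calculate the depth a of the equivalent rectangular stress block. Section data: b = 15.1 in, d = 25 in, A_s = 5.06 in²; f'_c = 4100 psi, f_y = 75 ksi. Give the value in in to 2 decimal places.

T = A_s f_y = 5.06 × 75 = 379.5 kips.
a = T/(0.85 f'_c b) = 379.5/(0.85 × 4.1 × 15.1) = 7.21 in.

a ≈ 7.21 in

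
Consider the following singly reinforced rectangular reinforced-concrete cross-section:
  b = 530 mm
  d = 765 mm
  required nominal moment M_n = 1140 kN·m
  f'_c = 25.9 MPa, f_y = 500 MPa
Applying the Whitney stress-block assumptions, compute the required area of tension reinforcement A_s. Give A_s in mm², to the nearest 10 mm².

A_s ≈ 3280 mm²

With M_n = 0.85 f'_c a b (d − a/2), solve the quadratic for a:
a = d − √(d² − 2M_n/(0.85 f'_c b)) = 765 − √(765² − 2 × 1140×10⁶/(0.85 × 25.9 × 530)) = 140.65 mm.
A_s = 0.85 f'_c a b / f_y = 0.85 × 25.9 × 140.65 × 530 / 500 = 3282.2 mm².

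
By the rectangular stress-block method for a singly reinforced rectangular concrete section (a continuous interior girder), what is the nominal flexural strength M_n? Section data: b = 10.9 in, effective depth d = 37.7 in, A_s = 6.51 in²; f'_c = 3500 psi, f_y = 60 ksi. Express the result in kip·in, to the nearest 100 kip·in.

T = A_s f_y = 6.51 × 60 = 390.6 kips.
a = T/(0.85 f'_c b) = 390.6/(0.85 × 3.5 × 10.9) = 12.045 in.
M_n = T(d − a/2) = 390.6 × (37.7 − 6.0225) = 12373.2 kip·in.

M_n ≈ 12400 kip·in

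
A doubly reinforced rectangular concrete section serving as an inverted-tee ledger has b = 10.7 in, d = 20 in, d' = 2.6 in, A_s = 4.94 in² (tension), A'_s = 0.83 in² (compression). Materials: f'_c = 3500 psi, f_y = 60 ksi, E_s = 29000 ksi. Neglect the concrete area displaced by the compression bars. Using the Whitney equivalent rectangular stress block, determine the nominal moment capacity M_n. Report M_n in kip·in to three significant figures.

M_n ≈ 4840 kip·in

Assume both steels yield.
a = (A_s − A'_s) f_y/(0.85 f'_c b) = (4.94 − 0.83) × 60/(0.85 × 3.5 × 10.7) = 7.747 in.
c = a/β₁ = 7.747/0.85 = 9.114 in; ε'_s = 0.003(c − d')/c = 0.0021 ≥ ε_y = 0.0021, so the compression steel yields.
M_n = (A_s − A'_s) f_y (d − a/2) + A'_s f_y (d − d') = 246.6 × (20 − 3.8735) + 49.8 × (20 − 2.6) = 3976.8 + 866.5 = 4843.3 kip·in.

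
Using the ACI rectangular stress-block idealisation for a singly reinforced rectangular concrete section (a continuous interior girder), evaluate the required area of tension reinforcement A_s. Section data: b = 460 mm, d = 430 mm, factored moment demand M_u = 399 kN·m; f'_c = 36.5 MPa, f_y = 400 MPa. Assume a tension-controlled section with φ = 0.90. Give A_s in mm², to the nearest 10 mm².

M_n = M_u/φ = 399/0.90 = 443.333 kN·m.
With M_n = 0.85 f'_c a b (d − a/2), solve the quadratic for a:
a = d − √(d² − 2M_n/(0.85 f'_c b)) = 430 − √(430² − 2 × 443.333×10⁶/(0.85 × 36.5 × 460)) = 79.61 mm.
A_s = 0.85 f'_c a b / f_y = 0.85 × 36.5 × 79.61 × 460 / 400 = 2840.4 mm².

A_s ≈ 2840 mm²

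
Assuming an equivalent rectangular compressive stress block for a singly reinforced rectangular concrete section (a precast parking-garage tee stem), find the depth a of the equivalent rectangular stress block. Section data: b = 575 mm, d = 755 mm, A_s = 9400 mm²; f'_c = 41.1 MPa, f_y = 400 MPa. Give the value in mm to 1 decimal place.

T = A_s f_y = 9400 × 400 = 3760000 N = 3760 kN.
Setting C = 0.85 f'_c a b equal to T: a = 3760000/(0.85 × 41.1 × 575) = 187.2 mm.

a ≈ 187.2 mm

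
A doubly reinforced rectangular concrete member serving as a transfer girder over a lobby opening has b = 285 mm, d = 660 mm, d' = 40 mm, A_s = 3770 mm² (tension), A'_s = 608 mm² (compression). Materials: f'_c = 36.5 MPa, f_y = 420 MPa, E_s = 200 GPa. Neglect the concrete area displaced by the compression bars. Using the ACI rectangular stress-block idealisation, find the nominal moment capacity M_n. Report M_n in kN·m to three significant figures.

Assume both tension and compression steel yield.
Net tension couple steel: A_s − A'_s = 3162 mm².
a = (A_s − A'_s) f_y / (0.85 f'_c b) = 1328040/(0.85 × 36.5 × 285) = 150.19 mm.
c = a/β₁ = 150.19/0.789 = 190.35 mm; ε'_s = 0.003(c − d')/c = 0.0024 ≥ f_y/E_s = 0.0021, so compression steel does yield.
M_n = (A_s − A'_s) f_y (d − a/2) + A'_s f_y (d − d') = [1328040 × (660 − 75.095) + 255360 × (660 − 40)] × 10⁻⁶ = 776.78 + 158.32 = 935.10 kN·m.

M_n ≈ 935 kN·m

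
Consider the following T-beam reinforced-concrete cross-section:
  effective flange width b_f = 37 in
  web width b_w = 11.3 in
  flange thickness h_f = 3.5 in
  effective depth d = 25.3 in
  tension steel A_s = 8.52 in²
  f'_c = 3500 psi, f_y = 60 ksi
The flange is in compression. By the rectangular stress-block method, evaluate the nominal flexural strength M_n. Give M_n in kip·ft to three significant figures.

M_n ≈ 965 kip·ft

Tension: T = A_s f_y = 8.52 × 60 = 511.2 kips.
Try a within the flange: a = T/(0.85 f'_c b_f) = 511.2/(0.85 × 3.5 × 37) = 4.644 in.
a = 4.644 > h_f = 3.5 in: the block extends into the web. Split into flange-overhang and web parts.
C_f = 0.85 f'_c (b_f − b_w) h_f = 0.85 × 3.5 × (37 − 11.3) × 3.5 = 267.6 kips.
Remaining web compression depth: a_w = (T − C_f)/(0.85 f'_c b_w) = (511.2 − 267.6)/(0.85 × 3.5 × 11.3) = 7.246 in.
M_n = C_f(d − h_f/2) + (T − C_f)(d − a_w/2) = 267.6 × (25.3 − 1.75) + 243.6 × (25.3 − 3.623) = 6302.0 + 5280.5 = 11582.5 kip·in.
M_n = 11582.5/12 = 965.21 kip·ft.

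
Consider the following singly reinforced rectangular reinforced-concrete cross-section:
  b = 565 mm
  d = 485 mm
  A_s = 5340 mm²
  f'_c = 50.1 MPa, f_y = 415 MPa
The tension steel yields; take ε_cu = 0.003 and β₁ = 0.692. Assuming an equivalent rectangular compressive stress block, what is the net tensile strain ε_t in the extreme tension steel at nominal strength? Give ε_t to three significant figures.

ε_t ≈ 0.00793

a = A_s f_y/(0.85 f'_c b) = 92.11 mm.
β₁ = 0.692, so c = a/β₁ = 92.11/0.692 = 133.11 mm.
From the linear strain diagram with ε_cu = 0.003: ε_t = 0.003 (d − c)/c = 0.003 × (485 − 133.11)/133.11 = 0.00793.
Since ε_t ≥ 0.005, the section is tension-controlled.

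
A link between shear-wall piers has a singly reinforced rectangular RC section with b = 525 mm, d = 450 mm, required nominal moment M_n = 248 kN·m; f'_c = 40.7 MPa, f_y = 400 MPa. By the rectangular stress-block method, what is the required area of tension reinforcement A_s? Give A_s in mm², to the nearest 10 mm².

A_s ≈ 1430 mm²

With M_n = 0.85 f'_c a b (d − a/2), solve the quadratic for a:
a = d − √(d² − 2M_n/(0.85 f'_c b)) = 450 − √(450² − 2 × 248×10⁶/(0.85 × 40.7 × 525)) = 31.44 mm.
A_s = 0.85 f'_c a b / f_y = 0.85 × 40.7 × 31.44 × 525 / 400 = 1427.6 mm².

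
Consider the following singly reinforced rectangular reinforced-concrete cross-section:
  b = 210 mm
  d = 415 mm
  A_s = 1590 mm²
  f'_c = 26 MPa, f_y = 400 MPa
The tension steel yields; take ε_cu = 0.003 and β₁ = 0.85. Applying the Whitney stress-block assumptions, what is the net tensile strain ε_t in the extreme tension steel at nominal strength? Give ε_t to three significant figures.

ε_t ≈ 0.00472

a = A_s f_y/(0.85 f'_c b) = 137.04 mm.
β₁ = 0.85, so c = a/β₁ = 137.04/0.85 = 161.22 mm.
From the linear strain diagram with ε_cu = 0.003: ε_t = 0.003 (d − c)/c = 0.003 × (415 − 161.22)/161.22 = 0.00472.
ε_t is between 0.004 and 0.005 — transition zone.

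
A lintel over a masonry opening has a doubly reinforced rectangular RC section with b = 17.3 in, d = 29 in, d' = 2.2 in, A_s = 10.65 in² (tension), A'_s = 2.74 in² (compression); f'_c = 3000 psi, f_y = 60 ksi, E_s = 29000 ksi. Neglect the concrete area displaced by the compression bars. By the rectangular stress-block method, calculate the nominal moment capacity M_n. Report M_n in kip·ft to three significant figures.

Assume both steels yield.
a = (A_s − A'_s) f_y/(0.85 f'_c b) = (10.65 − 2.74) × 60/(0.85 × 3 × 17.3) = 10.758 in.
c = a/β₁ = 10.758/0.85 = 12.656 in; ε'_s = 0.003(c − d')/c = 0.0025 ≥ ε_y = 0.0021, so the compression steel yields.
M_n = (A_s − A'_s) f_y (d − a/2) + A'_s f_y (d − d') = 474.6 × (29 − 5.379) + 164.4 × (29 − 2.2) = 11210.5 + 4405.9 = 15616.4 kip·in = 15616.4/12 = 1301.37 kip·ft.

M_n ≈ 1300 kip·ft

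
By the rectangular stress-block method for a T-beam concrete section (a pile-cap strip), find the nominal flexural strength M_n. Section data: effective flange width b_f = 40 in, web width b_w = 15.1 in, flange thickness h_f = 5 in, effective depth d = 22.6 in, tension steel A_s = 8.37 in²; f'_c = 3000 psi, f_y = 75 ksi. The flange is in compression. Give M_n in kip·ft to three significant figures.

Tension: T = A_s f_y = 8.37 × 75 = 627.75 kips.
Try a within the flange: a = T/(0.85 f'_c b_f) = 627.75/(0.85 × 3 × 40) = 6.154 in.
a = 6.154 > h_f = 5 in: the block extends into the web. Split into flange-overhang and web parts.
C_f = 0.85 f'_c (b_f − b_w) h_f = 0.85 × 3 × (40 − 15.1) × 5 = 317.5 kips.
Remaining web compression depth: a_w = (T − C_f)/(0.85 f'_c b_w) = (627.75 − 317.5)/(0.85 × 3 × 15.1) = 8.057 in.
M_n = C_f(d − h_f/2) + (T − C_f)(d − a_w/2) = 317.5 × (22.6 − 2.5) + 310.25 × (22.6 − 4.0285) = 6381.8 + 5761.8 = 12143.6 kip·in.
M_n = 12143.6/12 = 1011.97 kip·ft.

M_n ≈ 1010 kip·ft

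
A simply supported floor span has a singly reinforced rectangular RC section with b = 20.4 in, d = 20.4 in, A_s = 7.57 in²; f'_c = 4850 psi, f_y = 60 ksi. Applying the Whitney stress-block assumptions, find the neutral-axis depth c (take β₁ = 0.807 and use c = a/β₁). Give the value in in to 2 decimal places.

c ≈ 6.69 in

T = A_s f_y = 7.57 × 60 = 454.2 kips.
a = T/(0.85 f'_c b) = 454.2/(0.85 × 4.85 × 20.4) = 5.4008 in.
With β₁ = 0.807, c = a/β₁ = 5.4008/0.807 = 6.69 in.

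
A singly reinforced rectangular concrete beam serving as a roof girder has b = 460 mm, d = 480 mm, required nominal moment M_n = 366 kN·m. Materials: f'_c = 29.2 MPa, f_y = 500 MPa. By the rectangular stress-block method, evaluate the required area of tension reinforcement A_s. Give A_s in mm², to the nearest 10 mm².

A_s ≈ 1650 mm²

With M_n = 0.85 f'_c a b (d − a/2), solve the quadratic for a:
a = d − √(d² − 2M_n/(0.85 f'_c b)) = 480 − √(480² − 2 × 366×10⁶/(0.85 × 29.2 × 460)) = 72.22 mm.
A_s = 0.85 f'_c a b / f_y = 0.85 × 29.2 × 72.22 × 460 / 500 = 1649.1 mm².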